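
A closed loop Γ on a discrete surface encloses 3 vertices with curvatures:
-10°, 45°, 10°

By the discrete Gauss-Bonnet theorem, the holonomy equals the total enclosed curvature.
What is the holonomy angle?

Holonomy = total enclosed curvature = (-10°) + 45° + 10° = 45°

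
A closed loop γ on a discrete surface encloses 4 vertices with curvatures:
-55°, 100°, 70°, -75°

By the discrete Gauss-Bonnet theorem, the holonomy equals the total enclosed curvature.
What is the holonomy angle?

Holonomy = total enclosed curvature = (-55°) + 100° + 70° + (-75°) = 40°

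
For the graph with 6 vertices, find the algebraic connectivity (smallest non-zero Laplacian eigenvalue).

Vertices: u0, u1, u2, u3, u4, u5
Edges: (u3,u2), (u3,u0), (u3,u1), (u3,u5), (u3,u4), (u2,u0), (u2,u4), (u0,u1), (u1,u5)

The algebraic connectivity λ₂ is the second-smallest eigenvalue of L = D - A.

Degrees: deg(u0) = 3, deg(u1) = 3, deg(u2) = 3, deg(u3) = 5, deg(u4) = 2, deg(u5) = 2.
L = D − A with rows/columns ordered (u0, u1, u2, u3, u4, u5):
  [ 3, -1, -1, -1,  0,  0]
  [-1,  3,  0, -1,  0, -1]
  [-1,  0,  3, -1, -1,  0]
  [-1, -1, -1,  5, -1, -1]
  [ 0,  0, -1, -1,  2,  0]
  [ 0, -1,  0, -1,  0,  2]
Characteristic polynomial: det(λI − L) = λ(λ² − 5λ + 5)(λ² − 7λ + 11)(λ − 6).
Roots: λ = 0; (λ² − 5λ + 5) = 0 ⇒ λ = (5 ± √5)/2 ≈ 1.382, 3.618; (λ² − 7λ + 11) = 0 ⇒ λ = (7 ± √5)/2 ≈ 2.382, 4.618; (λ − 6) = 0 ⇒ λ = 6.
(Check: the roots sum (with multiplicity) to 18, matching trace L = Σdeg = 2·9 = 18.)
Laplacian eigenvalues: [0.0, 1.382, 2.382, 3.618, 4.618, 6.0]. Algebraic connectivity (smallest non-zero eigenvalue) = 1.382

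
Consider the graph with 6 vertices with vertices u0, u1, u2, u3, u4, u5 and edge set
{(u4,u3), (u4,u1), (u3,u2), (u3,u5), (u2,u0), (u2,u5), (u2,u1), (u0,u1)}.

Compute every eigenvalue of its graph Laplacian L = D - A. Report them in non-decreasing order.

Degrees: deg(u0) = 2, deg(u1) = 3, deg(u2) = 4, deg(u3) = 3, deg(u4) = 2, deg(u5) = 2.
L = D − A with rows/columns ordered (u0, u1, u2, u3, u4, u5):
  [ 2, -1, -1,  0,  0,  0]
  [-1,  3, -1,  0, -1,  0]
  [-1, -1,  4, -1,  0, -1]
  [ 0,  0, -1,  3, -1, -1]
  [ 0, -1,  0, -1,  2,  0]
  [ 0,  0, -1, -1,  0,  2]
Characteristic polynomial: det(λI − L) = λ(λ² − 5λ + 5)(λ² − 7λ + 9)(λ − 4).
Roots: λ = 0; (λ² − 5λ + 5) = 0 ⇒ λ = (5 ± √5)/2 ≈ 1.382, 3.618; (λ² − 7λ + 9) = 0 ⇒ λ = (7 ± √13)/2 ≈ 1.6972, 5.3028; (λ − 4) = 0 ⇒ λ = 4.
(Check: the roots sum (with multiplicity) to 16, matching trace L = Σdeg = 2·8 = 16.)
Laplacian eigenvalues (increasing order): [0.0, 1.382, 1.6972, 3.618, 4.0, 5.3028]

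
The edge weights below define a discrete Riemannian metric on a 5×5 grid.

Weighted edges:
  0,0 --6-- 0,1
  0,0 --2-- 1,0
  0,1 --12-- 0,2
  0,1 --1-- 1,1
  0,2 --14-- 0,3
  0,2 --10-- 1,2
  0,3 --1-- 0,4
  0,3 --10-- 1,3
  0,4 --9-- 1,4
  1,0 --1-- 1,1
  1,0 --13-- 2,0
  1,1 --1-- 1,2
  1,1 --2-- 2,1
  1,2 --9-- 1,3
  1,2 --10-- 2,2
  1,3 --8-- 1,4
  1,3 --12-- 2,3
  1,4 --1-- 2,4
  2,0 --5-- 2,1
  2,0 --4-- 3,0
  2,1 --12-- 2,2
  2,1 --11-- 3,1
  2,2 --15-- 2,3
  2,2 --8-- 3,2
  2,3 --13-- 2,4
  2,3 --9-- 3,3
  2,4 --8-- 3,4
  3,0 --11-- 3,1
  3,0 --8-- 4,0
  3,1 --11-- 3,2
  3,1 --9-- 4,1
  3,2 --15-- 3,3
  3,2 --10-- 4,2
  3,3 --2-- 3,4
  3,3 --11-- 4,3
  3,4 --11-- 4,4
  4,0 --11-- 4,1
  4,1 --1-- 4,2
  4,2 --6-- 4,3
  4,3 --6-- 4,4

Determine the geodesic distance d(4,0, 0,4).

Shortest path: 4,0 → 3,0 → 2,0 → 2,1 → 1,1 → 1,2 → 1,3 → 0,3 → 0,4, total weight = 40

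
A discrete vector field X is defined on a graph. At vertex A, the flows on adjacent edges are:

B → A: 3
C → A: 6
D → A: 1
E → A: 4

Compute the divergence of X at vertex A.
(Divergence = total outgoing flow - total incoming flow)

Divergence = sum of outgoing flows = (-3) + (-6) + (-1) + (-4) = -14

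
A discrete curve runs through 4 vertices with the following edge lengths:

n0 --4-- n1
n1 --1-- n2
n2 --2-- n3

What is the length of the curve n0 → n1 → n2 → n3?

Arc length = 4 + 1 + 2 = 7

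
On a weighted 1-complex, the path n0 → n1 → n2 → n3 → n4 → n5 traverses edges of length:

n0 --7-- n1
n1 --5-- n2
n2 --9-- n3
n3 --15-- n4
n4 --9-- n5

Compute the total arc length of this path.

Arc length = 7 + 5 + 9 + 15 + 9 = 45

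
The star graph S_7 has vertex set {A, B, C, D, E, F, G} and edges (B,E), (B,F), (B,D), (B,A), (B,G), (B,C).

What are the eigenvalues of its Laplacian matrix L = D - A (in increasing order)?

The star S_7 is the complete bipartite graph K_{1,6} (one hub of degree 6, 6 leaves of degree 1). The Laplacian spectrum of K_{p,q} is 0, p (multiplicity q−1), q (multiplicity p−1), p+q. With p = 1, q = 6: 0 once, 1 with multiplicity 5, and 7 once. (Check: trace L = sum of degrees = 12 = 5·1 + 7.)
Laplacian eigenvalues (increasing order): [0.0, 1.0, 1.0, 1.0, 1.0, 1.0, 7.0]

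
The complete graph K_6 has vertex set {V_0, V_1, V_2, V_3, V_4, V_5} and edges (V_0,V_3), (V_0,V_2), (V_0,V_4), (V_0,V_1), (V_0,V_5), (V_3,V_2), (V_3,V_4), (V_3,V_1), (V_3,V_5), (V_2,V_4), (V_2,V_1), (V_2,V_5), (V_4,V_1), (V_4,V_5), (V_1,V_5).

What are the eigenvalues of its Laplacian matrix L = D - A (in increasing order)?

For the complete graph K_n, L = nI − J (J = all-ones matrix). J has eigenvalues n (once, eigenvector 𝟙) and 0 (multiplicity n−1), so L has eigenvalues 0 (once) and n (multiplicity n−1). Here n = 6: eigenvalue 0 once and 6 with multiplicity 5.
Laplacian eigenvalues (increasing order): [0.0, 6.0, 6.0, 6.0, 6.0, 6.0]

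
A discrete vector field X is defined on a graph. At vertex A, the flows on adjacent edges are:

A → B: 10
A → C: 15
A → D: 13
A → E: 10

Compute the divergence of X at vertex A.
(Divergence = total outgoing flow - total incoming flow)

Divergence = sum of outgoing flows = 10 + 15 + 13 + 10 = 48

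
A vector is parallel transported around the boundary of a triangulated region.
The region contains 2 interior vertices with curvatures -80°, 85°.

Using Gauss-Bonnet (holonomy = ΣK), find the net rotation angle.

Holonomy = total enclosed curvature = (-80°) + 85° = 5°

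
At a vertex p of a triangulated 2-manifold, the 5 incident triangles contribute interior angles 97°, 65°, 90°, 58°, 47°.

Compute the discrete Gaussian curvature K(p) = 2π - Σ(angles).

Sum of angles = 357°. K = 360° - 357° = 3° = π/60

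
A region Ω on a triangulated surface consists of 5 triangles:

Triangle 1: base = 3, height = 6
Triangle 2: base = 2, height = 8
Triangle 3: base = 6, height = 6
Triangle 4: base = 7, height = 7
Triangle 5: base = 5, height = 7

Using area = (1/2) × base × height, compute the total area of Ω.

(1/2)×3×6 + (1/2)×2×8 + (1/2)×6×6 + (1/2)×7×7 + (1/2)×5×7 = 77.0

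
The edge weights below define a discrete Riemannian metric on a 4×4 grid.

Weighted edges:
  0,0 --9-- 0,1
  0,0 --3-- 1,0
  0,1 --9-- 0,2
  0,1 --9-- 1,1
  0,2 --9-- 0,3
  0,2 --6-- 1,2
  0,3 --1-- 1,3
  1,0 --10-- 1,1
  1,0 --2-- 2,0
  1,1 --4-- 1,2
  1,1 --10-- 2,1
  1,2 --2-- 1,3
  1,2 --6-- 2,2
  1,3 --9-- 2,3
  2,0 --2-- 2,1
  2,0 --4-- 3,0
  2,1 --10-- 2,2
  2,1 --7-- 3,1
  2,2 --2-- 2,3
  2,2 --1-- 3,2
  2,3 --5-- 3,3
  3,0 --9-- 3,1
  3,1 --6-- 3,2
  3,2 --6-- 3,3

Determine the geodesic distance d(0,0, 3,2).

Shortest path: 0,0 → 1,0 → 2,0 → 2,1 → 2,2 → 3,2, total weight = 18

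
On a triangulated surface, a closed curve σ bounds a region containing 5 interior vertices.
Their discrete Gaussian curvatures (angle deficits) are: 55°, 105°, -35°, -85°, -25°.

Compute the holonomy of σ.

Holonomy = total enclosed curvature = 55° + 105° + (-35°) + (-85°) + (-25°) = 15°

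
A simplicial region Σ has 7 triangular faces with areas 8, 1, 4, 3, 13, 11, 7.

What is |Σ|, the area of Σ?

8 + 1 + 4 + 3 + 13 + 11 + 7 = 47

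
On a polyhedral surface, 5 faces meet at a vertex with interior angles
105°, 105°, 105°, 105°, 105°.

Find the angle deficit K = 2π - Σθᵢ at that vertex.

Sum of angles = 525°. K = 360° - 525° = -165° = -11π/12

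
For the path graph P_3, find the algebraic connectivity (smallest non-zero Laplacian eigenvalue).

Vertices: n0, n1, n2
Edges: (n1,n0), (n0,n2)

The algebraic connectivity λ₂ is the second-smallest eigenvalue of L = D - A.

The path graph P_n has Laplacian eigenvalues λ_k = 2 − 2cos(kπ/n), k = 0, 1, …, n−1. Here n = 3:
k=0: 2 − 2cos(0) = 0.0; k=1: 2 − 2cos(π/3) = 1.0; k=2: 2 − 2cos(2π/3) = 3.0.
Laplacian eigenvalues: [0.0, 1.0, 3.0]. Algebraic connectivity (smallest non-zero eigenvalue) = 1.0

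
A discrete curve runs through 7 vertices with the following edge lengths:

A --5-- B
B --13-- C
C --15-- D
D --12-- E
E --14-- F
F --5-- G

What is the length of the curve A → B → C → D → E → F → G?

Arc length = 5 + 13 + 15 + 12 + 14 + 5 = 64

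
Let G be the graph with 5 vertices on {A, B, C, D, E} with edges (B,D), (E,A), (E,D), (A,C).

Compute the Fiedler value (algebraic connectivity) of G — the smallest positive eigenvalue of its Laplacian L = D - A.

Degrees: deg(A) = 2, deg(B) = 1, deg(C) = 1, deg(D) = 2, deg(E) = 2.
L = D − A with rows/columns ordered (A, B, C, D, E):
  [ 2,  0, -1,  0, -1]
  [ 0,  1,  0, -1,  0]
  [-1,  0,  1,  0,  0]
  [ 0, -1,  0,  2, -1]
  [-1,  0,  0, -1,  2]
Characteristic polynomial: det(λI − L) = λ(λ² − 3λ + 1)(λ² − 5λ + 5).
Roots: λ = 0; (λ² − 3λ + 1) = 0 ⇒ λ = (3 ± √5)/2 ≈ 0.382, 2.618; (λ² − 5λ + 5) = 0 ⇒ λ = (5 ± √5)/2 ≈ 1.382, 3.618.
(Check: the roots sum (with multiplicity) to 8, matching trace L = Σdeg = 2·4 = 8.)
Laplacian eigenvalues: [0.0, 0.382, 1.382, 2.618, 3.618]. Algebraic connectivity (smallest non-zero eigenvalue) = 0.382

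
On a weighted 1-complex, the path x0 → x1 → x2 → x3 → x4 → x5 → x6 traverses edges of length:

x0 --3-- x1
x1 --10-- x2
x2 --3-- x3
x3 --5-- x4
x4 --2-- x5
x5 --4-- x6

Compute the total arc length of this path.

Arc length = 3 + 10 + 3 + 5 + 2 + 4 = 27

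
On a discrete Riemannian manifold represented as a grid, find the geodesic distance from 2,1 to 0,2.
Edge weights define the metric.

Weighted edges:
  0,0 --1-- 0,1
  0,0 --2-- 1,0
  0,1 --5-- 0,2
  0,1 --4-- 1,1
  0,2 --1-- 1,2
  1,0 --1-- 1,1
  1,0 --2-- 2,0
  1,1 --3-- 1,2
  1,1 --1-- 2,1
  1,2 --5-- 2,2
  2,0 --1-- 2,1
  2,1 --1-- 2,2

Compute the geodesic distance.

Shortest path: 2,1 → 1,1 → 1,2 → 0,2, total weight = 5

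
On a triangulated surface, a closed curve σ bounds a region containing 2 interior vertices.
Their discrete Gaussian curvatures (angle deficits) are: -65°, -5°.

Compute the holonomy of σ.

Holonomy = total enclosed curvature = (-65°) + (-5°) = -70°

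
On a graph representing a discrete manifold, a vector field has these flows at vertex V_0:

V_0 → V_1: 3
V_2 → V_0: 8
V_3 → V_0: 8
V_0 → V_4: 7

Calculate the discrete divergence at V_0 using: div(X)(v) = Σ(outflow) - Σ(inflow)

Divergence = sum of outgoing flows = 3 + (-8) + (-8) + 7 = -6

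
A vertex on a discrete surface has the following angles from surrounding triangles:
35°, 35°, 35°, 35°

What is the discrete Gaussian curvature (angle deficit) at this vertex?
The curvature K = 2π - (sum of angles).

Sum of angles = 140°. K = 360° - 140° = 220°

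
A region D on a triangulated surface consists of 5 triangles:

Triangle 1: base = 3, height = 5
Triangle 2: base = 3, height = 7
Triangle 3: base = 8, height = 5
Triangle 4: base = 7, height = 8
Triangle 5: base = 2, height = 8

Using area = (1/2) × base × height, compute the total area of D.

(1/2)×3×5 + (1/2)×3×7 + (1/2)×8×5 + (1/2)×7×8 + (1/2)×2×8 = 74.0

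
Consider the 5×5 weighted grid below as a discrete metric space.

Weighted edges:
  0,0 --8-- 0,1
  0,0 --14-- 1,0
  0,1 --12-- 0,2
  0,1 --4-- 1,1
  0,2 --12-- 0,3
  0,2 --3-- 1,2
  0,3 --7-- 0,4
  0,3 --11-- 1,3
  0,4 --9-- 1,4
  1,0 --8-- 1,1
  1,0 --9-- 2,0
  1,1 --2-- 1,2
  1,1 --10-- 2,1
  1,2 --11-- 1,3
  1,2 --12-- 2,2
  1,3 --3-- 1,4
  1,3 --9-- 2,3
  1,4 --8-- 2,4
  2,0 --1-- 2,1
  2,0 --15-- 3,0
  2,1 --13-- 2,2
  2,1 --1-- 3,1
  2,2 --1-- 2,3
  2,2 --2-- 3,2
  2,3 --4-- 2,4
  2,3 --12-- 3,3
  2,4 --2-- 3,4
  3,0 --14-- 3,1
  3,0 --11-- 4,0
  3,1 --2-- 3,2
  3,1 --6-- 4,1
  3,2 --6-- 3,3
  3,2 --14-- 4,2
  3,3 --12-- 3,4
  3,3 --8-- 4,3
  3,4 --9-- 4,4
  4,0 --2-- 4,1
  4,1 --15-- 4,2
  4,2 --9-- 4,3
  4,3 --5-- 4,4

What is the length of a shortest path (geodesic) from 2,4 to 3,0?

Shortest path: 2,4 → 2,3 → 2,2 → 3,2 → 3,1 → 3,0, total weight = 23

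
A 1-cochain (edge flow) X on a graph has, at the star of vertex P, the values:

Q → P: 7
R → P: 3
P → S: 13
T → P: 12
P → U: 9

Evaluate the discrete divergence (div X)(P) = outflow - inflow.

Divergence = sum of outgoing flows = (-7) + (-3) + 13 + (-12) + 9 = 0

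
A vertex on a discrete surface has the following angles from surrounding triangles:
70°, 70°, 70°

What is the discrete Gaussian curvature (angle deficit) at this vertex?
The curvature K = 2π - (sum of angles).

Sum of angles = 210°. K = 360° - 210° = 150° = 5π/6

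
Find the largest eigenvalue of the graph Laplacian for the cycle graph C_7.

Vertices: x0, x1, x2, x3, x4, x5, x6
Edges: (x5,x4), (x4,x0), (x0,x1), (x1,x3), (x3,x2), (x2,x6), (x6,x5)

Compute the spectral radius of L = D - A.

The cycle graph C_n has Laplacian eigenvalues λ_k = 2 − 2cos(2πk/n), k = 0, 1, …, n−1. Here n = 7:
k=0: 2 − 2cos(0) = 0.0; k=1: 2 − 2cos(2π/7) = 0.753; k=2: 2 − 2cos(4π/7) = 2.445; k=3: 2 − 2cos(6π/7) = 3.8019; k=4: 2 − 2cos(8π/7) = 3.8019; k=5: 2 − 2cos(10π/7) = 2.445; k=6: 2 − 2cos(12π/7) = 0.753.
Laplacian eigenvalues: [0.0, 0.753, 0.753, 2.445, 2.445, 3.8019, 3.8019]. Largest eigenvalue (spectral radius) = 3.8019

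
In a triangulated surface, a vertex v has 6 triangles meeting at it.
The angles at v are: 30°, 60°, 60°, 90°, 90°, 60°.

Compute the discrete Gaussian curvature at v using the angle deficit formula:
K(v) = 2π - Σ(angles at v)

Sum of angles = 390°. K = 360° - 390° = -30°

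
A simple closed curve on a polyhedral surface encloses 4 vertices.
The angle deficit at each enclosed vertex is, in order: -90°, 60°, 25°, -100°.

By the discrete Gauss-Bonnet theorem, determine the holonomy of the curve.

Holonomy = total enclosed curvature = (-90°) + 60° + 25° + (-100°) = -105°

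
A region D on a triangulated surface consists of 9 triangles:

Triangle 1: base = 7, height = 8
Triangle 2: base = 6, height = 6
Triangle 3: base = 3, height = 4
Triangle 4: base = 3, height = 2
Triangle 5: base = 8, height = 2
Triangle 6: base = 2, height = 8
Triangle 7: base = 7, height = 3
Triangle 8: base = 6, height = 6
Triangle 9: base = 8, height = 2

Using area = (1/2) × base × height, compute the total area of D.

(1/2)×7×8 + (1/2)×6×6 + (1/2)×3×4 + (1/2)×3×2 + (1/2)×8×2 + (1/2)×2×8 + (1/2)×7×3 + (1/2)×6×6 + (1/2)×8×2 = 107.5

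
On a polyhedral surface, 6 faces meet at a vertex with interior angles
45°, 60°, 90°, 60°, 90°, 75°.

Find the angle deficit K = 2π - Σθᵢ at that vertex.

Sum of angles = 420°. K = 360° - 420° = -60° = -π/3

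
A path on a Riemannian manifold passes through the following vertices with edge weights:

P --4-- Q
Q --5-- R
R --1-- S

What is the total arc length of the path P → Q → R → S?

Arc length = 4 + 5 + 1 = 10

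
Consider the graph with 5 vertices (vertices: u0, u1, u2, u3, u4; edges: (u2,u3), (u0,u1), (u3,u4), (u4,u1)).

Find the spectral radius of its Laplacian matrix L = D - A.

Degrees: deg(u0) = 1, deg(u1) = 2, deg(u2) = 1, deg(u3) = 2, deg(u4) = 2.
L = D − A with rows/columns ordered (u0, u1, u2, u3, u4):
  [ 1, -1,  0,  0,  0]
  [-1,  2,  0,  0, -1]
  [ 0,  0,  1, -1,  0]
  [ 0,  0, -1,  2, -1]
  [ 0, -1,  0, -1,  2]
Characteristic polynomial: det(λI − L) = λ(λ² − 3λ + 1)(λ² − 5λ + 5).
Roots: λ = 0; (λ² − 3λ + 1) = 0 ⇒ λ = (3 ± √5)/2 ≈ 0.382, 2.618; (λ² − 5λ + 5) = 0 ⇒ λ = (5 ± √5)/2 ≈ 1.382, 3.618.
(Check: the roots sum (with multiplicity) to 8, matching trace L = Σdeg = 2·4 = 8.)
Laplacian eigenvalues: [0.0, 0.382, 1.382, 2.618, 3.618]. Largest eigenvalue (spectral radius) = 3.618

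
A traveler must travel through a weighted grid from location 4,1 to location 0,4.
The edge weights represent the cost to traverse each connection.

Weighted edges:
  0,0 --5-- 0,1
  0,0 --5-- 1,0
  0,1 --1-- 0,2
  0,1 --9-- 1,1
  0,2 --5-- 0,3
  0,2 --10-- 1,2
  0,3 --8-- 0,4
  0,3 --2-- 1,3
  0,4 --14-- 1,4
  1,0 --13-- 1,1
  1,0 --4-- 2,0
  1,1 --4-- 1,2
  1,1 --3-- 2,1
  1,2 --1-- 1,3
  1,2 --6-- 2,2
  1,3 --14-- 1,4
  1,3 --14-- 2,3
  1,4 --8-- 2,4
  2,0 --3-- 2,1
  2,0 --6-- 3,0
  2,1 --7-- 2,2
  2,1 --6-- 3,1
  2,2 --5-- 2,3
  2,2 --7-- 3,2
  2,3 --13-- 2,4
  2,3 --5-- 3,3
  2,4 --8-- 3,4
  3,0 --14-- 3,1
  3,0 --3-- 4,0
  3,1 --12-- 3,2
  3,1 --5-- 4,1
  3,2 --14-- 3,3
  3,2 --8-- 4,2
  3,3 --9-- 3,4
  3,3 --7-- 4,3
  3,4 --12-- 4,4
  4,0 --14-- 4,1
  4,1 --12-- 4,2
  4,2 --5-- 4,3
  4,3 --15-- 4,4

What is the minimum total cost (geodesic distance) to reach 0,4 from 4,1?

Shortest path: 4,1 → 3,1 → 2,1 → 1,1 → 1,2 → 1,3 → 0,3 → 0,4, total weight = 29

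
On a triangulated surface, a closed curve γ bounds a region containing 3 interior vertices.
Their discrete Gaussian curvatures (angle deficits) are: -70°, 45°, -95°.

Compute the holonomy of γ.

Holonomy = total enclosed curvature = (-70°) + 45° + (-95°) = -120°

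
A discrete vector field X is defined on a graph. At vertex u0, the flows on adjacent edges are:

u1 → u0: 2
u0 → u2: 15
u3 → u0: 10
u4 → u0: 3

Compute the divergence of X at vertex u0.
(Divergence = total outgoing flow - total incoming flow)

Divergence = sum of outgoing flows = (-2) + 15 + (-10) + (-3) = 0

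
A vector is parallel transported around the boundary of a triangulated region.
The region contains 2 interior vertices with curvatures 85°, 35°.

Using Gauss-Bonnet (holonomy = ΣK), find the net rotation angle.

Holonomy = total enclosed curvature = 85° + 35° = 120°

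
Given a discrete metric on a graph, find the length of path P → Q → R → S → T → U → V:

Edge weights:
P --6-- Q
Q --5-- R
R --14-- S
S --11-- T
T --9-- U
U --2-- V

Arc length = 6 + 5 + 14 + 11 + 9 + 2 = 47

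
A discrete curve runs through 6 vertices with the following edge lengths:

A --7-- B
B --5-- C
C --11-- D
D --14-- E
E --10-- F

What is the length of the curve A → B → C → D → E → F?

Arc length = 7 + 5 + 11 + 14 + 10 = 47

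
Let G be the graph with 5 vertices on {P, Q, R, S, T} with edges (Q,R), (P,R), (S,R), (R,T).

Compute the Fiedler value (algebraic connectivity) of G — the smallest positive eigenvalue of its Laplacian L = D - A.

Degrees: deg(P) = 1, deg(Q) = 1, deg(R) = 4, deg(S) = 1, deg(T) = 1.
L = D − A with rows/columns ordered (P, Q, R, S, T):
  [ 1,  0, -1,  0,  0]
  [ 0,  1, -1,  0,  0]
  [-1, -1,  4, -1, -1]
  [ 0,  0, -1,  1,  0]
  [ 0,  0, -1,  0,  1]
Characteristic polynomial: det(λI − L) = λ(λ − 1)³(λ − 5).
Roots: λ = 0; (λ − 1) = 0 ⇒ λ = 1 (multiplicity 3); (λ − 5) = 0 ⇒ λ = 5.
(Check: the roots sum (with multiplicity) to 8, matching trace L = Σdeg = 2·4 = 8.)
Laplacian eigenvalues: [0.0, 1.0, 1.0, 1.0, 5.0]. Algebraic connectivity (smallest non-zero eigenvalue) = 1.0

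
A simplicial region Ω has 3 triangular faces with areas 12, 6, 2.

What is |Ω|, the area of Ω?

12 + 6 + 2 = 20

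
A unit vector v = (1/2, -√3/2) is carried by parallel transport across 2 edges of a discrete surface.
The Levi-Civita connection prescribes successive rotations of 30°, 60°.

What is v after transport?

Total rotation: 30° + 60° = 90°. Final vector: (0.8660, 0.5000)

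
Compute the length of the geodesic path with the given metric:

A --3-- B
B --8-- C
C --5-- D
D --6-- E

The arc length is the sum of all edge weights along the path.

Arc length = 3 + 8 + 5 + 6 = 22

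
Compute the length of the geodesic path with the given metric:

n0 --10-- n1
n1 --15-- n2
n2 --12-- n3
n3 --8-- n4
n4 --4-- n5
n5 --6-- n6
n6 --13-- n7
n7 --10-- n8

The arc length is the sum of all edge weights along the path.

Arc length = 10 + 15 + 12 + 8 + 4 + 6 + 13 + 10 = 78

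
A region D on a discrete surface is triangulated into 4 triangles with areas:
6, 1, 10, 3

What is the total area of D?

6 + 1 + 10 + 3 = 20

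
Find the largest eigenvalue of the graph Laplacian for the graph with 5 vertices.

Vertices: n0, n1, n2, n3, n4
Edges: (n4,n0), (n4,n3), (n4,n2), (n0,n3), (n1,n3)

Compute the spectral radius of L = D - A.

Degrees: deg(n0) = 2, deg(n1) = 1, deg(n2) = 1, deg(n3) = 3, deg(n4) = 3.
L = D − A with rows/columns ordered (n0, n1, n2, n3, n4):
  [ 2,  0,  0, -1, -1]
  [ 0,  1,  0, -1,  0]
  [ 0,  0,  1,  0, -1]
  [-1, -1,  0,  3, -1]
  [-1,  0, -1, -1,  3]
Characteristic polynomial: det(λI − L) = λ(λ² − 5λ + 3)(λ² − 5λ + 5).
Roots: λ = 0; (λ² − 5λ + 3) = 0 ⇒ λ = (5 ± √13)/2 ≈ 0.6972, 4.3028; (λ² − 5λ + 5) = 0 ⇒ λ = (5 ± √5)/2 ≈ 1.382, 3.618.
(Check: the roots sum (with multiplicity) to 10, matching trace L = Σdeg = 2·5 = 10.)
Laplacian eigenvalues: [0.0, 0.6972, 1.382, 3.618, 4.3028]. Largest eigenvalue (spectral radius) = 4.3028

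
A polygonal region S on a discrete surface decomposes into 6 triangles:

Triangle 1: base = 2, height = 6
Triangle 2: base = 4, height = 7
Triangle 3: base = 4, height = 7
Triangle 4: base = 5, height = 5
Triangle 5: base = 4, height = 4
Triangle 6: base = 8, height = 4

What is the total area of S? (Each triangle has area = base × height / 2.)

(1/2)×2×6 + (1/2)×4×7 + (1/2)×4×7 + (1/2)×5×5 + (1/2)×4×4 + (1/2)×8×4 = 70.5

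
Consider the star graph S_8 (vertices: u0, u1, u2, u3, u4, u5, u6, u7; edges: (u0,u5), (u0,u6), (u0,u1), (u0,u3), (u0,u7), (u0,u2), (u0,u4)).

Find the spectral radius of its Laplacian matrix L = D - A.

The star S_8 is the complete bipartite graph K_{1,7} (one hub of degree 7, 7 leaves of degree 1). The Laplacian spectrum of K_{p,q} is 0, p (multiplicity q−1), q (multiplicity p−1), p+q. With p = 1, q = 7: 0 once, 1 with multiplicity 6, and 8 once. (Check: trace L = sum of degrees = 14 = 6·1 + 8.)
Laplacian eigenvalues: [0.0, 1.0, 1.0, 1.0, 1.0, 1.0, 1.0, 8.0]. Largest eigenvalue (spectral radius) = 8.0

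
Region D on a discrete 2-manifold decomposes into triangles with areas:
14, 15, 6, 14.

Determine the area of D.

14 + 15 + 6 + 14 = 49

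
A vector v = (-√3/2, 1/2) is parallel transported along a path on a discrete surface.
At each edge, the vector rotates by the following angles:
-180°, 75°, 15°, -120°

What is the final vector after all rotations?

Total rotation: (-180°) + 75° + 15° + (-120°) = -210° ≡ 150° (mod 360°). Final vector: (0.5000, -0.8660)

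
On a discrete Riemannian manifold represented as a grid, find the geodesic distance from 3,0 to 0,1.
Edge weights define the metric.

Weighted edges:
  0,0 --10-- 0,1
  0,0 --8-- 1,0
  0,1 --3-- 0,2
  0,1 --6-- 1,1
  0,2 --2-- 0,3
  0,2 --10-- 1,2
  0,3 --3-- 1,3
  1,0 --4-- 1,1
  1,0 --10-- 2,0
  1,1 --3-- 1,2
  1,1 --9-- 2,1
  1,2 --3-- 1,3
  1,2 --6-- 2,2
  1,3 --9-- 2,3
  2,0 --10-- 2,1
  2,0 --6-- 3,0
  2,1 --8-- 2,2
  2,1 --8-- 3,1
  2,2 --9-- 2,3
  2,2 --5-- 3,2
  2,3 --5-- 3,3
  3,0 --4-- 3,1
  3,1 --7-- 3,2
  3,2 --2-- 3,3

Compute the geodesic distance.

Shortest path: 3,0 → 2,0 → 1,0 → 1,1 → 0,1, total weight = 26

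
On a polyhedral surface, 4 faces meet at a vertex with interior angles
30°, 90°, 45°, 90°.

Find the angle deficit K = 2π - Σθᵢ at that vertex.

Sum of angles = 255°. K = 360° - 255° = 105°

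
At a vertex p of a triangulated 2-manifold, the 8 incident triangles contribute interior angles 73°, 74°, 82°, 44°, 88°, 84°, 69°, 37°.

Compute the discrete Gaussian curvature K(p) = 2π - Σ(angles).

Sum of angles = 551°. K = 360° - 551° = -191° = -191π/180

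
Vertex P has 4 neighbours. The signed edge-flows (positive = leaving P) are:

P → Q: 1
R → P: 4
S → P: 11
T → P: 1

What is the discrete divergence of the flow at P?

Divergence = sum of outgoing flows = 1 + (-4) + (-11) + (-1) = -15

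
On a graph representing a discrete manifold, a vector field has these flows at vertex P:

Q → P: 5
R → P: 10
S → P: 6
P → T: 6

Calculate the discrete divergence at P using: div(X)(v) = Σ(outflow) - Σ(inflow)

Divergence = sum of outgoing flows = (-5) + (-10) + (-6) + 6 = -15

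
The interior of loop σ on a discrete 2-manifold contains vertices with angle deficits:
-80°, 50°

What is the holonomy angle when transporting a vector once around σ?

Holonomy = total enclosed curvature = (-80°) + 50° = -30°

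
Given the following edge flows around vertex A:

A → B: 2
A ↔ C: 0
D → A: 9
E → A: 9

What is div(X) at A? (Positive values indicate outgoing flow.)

Divergence = sum of outgoing flows = 2 + 0 + (-9) + (-9) = -16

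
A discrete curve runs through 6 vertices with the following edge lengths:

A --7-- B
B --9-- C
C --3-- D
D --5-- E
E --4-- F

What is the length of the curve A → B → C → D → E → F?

Arc length = 7 + 9 + 3 + 5 + 4 = 28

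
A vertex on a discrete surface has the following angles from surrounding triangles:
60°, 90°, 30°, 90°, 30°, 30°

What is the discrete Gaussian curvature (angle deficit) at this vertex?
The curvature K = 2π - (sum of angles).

Sum of angles = 330°. K = 360° - 330° = 30° = π/6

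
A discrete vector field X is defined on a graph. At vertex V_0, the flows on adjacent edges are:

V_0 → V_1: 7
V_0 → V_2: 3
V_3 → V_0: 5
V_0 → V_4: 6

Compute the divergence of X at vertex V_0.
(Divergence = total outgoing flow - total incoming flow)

Divergence = sum of outgoing flows = 7 + 3 + (-5) + 6 = 11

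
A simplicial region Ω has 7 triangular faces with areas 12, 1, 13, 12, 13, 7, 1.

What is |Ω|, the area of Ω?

12 + 1 + 13 + 12 + 13 + 7 + 1 = 59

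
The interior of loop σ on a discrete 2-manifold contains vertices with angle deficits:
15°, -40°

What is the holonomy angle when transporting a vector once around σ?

Holonomy = total enclosed curvature = 15° + (-40°) = -25°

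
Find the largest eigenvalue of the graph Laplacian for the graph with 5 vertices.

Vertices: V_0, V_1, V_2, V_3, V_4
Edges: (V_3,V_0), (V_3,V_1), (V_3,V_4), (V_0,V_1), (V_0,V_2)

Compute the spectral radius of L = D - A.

Degrees: deg(V_0) = 3, deg(V_1) = 2, deg(V_2) = 1, deg(V_3) = 3, deg(V_4) = 1.
L = D − A with rows/columns ordered (V_0, V_1, V_2, V_3, V_4):
  [ 3, -1, -1, -1,  0]
  [-1,  2,  0, -1,  0]
  [-1,  0,  1,  0,  0]
  [-1, -1,  0,  3, -1]
  [ 0,  0,  0, -1,  1]
Characteristic polynomial: det(λI − L) = λ(λ² − 5λ + 3)(λ² − 5λ + 5).
Roots: λ = 0; (λ² − 5λ + 3) = 0 ⇒ λ = (5 ± √13)/2 ≈ 0.6972, 4.3028; (λ² − 5λ + 5) = 0 ⇒ λ = (5 ± √5)/2 ≈ 1.382, 3.618.
(Check: the roots sum (with multiplicity) to 10, matching trace L = Σdeg = 2·5 = 10.)
Laplacian eigenvalues: [0.0, 0.6972, 1.382, 3.618, 4.3028]. Largest eigenvalue (spectral radius) = 4.3028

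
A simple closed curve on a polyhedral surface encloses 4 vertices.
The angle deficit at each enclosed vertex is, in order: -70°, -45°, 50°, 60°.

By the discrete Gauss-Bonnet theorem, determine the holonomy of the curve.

Holonomy = total enclosed curvature = (-70°) + (-45°) + 50° + 60° = -5°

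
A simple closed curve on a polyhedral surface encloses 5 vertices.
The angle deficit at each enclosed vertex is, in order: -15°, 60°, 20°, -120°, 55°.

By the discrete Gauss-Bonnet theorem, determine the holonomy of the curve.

Holonomy = total enclosed curvature = (-15°) + 60° + 20° + (-120°) + 55° = 0°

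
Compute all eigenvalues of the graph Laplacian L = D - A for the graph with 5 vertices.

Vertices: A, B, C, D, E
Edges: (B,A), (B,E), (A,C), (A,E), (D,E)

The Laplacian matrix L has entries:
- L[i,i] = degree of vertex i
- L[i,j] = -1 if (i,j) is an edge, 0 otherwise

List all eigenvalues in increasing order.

Degrees: deg(A) = 3, deg(B) = 2, deg(C) = 1, deg(D) = 1, deg(E) = 3.
L = D − A with rows/columns ordered (A, B, C, D, E):
  [ 3, -1, -1,  0, -1]
  [-1,  2,  0,  0, -1]
  [-1,  0,  1,  0,  0]
  [ 0,  0,  0,  1, -1]
  [-1, -1,  0, -1,  3]
Characteristic polynomial: det(λI − L) = λ(λ² − 5λ + 3)(λ² − 5λ + 5).
Roots: λ = 0; (λ² − 5λ + 3) = 0 ⇒ λ = (5 ± √13)/2 ≈ 0.6972, 4.3028; (λ² − 5λ + 5) = 0 ⇒ λ = (5 ± √5)/2 ≈ 1.382, 3.618.
(Check: the roots sum (with multiplicity) to 10, matching trace L = Σdeg = 2·5 = 10.)
Laplacian eigenvalues (increasing order): [0.0, 0.6972, 1.382, 3.618, 4.3028]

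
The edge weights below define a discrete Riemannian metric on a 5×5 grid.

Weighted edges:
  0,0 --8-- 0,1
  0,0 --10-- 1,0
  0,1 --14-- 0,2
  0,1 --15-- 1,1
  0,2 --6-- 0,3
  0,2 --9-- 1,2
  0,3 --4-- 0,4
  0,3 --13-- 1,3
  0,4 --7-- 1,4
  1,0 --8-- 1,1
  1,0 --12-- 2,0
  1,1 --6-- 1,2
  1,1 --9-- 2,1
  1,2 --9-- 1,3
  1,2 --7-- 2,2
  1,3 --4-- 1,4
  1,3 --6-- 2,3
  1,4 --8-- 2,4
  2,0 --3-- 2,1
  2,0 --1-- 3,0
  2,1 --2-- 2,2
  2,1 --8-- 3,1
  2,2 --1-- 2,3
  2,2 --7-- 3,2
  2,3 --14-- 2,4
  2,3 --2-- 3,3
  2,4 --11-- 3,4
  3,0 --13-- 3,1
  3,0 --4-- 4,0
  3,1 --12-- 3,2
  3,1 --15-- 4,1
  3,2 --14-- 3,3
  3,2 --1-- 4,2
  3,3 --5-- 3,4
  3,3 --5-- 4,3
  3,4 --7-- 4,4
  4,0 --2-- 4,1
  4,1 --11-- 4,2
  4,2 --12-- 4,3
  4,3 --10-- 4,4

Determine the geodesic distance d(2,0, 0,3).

Shortest path: 2,0 → 2,1 → 2,2 → 2,3 → 1,3 → 0,3, total weight = 25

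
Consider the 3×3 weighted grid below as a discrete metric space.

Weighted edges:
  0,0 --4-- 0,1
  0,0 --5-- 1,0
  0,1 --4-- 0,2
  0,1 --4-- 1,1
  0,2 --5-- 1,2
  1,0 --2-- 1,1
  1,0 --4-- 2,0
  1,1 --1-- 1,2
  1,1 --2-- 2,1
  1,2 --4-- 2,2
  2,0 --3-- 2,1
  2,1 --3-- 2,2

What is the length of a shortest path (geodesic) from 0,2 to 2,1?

Shortest path: 0,2 → 1,2 → 1,1 → 2,1, total weight = 8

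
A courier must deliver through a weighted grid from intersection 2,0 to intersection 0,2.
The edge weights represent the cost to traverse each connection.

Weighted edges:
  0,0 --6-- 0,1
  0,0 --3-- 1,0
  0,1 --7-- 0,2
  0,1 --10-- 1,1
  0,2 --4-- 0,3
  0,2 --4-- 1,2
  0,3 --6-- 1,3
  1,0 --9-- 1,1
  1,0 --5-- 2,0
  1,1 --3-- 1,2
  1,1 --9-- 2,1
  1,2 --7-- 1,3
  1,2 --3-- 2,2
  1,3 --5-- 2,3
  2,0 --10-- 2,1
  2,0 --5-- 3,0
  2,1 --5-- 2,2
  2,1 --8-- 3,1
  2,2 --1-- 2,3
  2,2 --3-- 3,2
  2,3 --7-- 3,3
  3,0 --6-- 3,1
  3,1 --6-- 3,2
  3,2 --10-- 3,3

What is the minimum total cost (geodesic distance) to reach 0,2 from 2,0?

Shortest path: 2,0 → 1,0 → 0,0 → 0,1 → 0,2, total weight = 21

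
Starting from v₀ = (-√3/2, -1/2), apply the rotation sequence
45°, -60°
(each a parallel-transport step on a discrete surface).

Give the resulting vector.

Total rotation: 45° + (-60°) = -15°. Final vector: (-0.9659, -0.2588)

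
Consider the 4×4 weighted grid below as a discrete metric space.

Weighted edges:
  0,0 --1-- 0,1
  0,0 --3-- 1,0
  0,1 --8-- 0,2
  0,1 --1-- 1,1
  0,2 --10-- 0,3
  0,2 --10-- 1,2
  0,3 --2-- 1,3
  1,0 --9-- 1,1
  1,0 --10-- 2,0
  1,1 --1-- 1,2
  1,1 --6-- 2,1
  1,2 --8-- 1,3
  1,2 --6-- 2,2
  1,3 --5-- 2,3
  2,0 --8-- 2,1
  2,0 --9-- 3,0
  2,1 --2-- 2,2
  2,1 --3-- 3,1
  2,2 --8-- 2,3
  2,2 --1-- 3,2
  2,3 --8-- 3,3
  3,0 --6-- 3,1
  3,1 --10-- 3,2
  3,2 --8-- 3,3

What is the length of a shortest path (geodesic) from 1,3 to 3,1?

Shortest path: 1,3 → 1,2 → 1,1 → 2,1 → 3,1, total weight = 18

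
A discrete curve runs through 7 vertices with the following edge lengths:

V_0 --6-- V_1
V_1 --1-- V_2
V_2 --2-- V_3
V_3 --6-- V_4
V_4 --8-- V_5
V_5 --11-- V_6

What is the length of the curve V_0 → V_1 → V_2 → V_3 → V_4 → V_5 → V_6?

Arc length = 6 + 1 + 2 + 6 + 8 + 11 = 34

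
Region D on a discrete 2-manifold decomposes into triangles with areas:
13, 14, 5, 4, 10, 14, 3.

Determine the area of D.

13 + 14 + 5 + 4 + 10 + 14 + 3 = 63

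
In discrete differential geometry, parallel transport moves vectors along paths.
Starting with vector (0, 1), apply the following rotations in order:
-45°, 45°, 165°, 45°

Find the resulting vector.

Total rotation: (-45°) + 45° + 165° + 45° = 210° ≡ -150° (mod 360°). Final vector: (0.5000, -0.8660)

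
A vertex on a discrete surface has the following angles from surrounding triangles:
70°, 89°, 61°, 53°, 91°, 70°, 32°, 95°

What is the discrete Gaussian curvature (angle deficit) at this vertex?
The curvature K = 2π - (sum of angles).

Sum of angles = 561°. K = 360° - 561° = -201° = -67π/60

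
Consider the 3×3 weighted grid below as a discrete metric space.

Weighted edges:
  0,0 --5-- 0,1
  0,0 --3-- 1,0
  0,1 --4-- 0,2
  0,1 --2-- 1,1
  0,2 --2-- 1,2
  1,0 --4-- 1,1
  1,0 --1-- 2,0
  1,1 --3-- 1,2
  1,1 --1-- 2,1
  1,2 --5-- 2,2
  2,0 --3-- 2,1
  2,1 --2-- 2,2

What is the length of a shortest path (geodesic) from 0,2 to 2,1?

Shortest path: 0,2 → 1,2 → 1,1 → 2,1, total weight = 6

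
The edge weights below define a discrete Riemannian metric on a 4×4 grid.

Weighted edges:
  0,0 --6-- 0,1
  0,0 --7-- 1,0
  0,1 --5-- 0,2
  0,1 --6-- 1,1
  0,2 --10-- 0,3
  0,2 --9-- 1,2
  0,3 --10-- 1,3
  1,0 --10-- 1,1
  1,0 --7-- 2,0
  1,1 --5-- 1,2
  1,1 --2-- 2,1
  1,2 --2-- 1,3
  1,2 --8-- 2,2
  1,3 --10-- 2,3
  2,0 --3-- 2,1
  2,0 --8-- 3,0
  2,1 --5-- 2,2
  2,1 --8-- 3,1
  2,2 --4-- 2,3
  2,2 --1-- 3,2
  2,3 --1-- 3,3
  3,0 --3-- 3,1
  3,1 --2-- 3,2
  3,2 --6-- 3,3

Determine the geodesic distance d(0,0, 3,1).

Shortest path: 0,0 → 0,1 → 1,1 → 2,1 → 3,1, total weight = 22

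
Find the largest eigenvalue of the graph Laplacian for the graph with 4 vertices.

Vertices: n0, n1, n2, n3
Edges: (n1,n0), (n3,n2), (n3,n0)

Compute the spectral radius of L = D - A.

Degrees: deg(n0) = 2, deg(n1) = 1, deg(n2) = 1, deg(n3) = 2.
L = D − A with rows/columns ordered (n0, n1, n2, n3):
  [ 2, -1,  0, -1]
  [-1,  1,  0,  0]
  [ 0,  0,  1, -1]
  [-1,  0, -1,  2]
Characteristic polynomial: det(λI − L) = λ(λ² − 4λ + 2)(λ − 2).
Roots: λ = 0; (λ² − 4λ + 2) = 0 ⇒ λ = 2 ± √2 ≈ 0.5858, 3.4142; (λ − 2) = 0 ⇒ λ = 2.
(Check: the roots sum (with multiplicity) to 6, matching trace L = Σdeg = 2·3 = 6.)
Laplacian eigenvalues: [0.0, 0.5858, 2.0, 3.4142]. Largest eigenvalue (spectral radius) = 3.4142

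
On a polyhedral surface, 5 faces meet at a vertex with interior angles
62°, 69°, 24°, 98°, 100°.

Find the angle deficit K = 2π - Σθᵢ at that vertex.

Sum of angles = 353°. K = 360° - 353° = 7° = 7π/180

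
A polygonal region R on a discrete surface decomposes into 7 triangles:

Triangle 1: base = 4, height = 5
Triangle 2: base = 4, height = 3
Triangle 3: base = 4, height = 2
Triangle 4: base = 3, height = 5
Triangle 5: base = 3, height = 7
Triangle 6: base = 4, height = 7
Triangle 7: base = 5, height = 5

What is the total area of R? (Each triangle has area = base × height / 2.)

(1/2)×4×5 + (1/2)×4×3 + (1/2)×4×2 + (1/2)×3×5 + (1/2)×3×7 + (1/2)×4×7 + (1/2)×5×5 = 64.5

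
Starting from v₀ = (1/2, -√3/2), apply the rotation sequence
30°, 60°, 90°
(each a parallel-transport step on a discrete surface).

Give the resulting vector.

Total rotation: 30° + 60° + 90° = 180°. Final vector: (-0.5000, 0.8660)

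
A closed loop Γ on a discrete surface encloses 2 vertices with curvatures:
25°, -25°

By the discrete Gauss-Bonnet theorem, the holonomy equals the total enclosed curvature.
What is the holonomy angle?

Holonomy = total enclosed curvature = 25° + (-25°) = 0°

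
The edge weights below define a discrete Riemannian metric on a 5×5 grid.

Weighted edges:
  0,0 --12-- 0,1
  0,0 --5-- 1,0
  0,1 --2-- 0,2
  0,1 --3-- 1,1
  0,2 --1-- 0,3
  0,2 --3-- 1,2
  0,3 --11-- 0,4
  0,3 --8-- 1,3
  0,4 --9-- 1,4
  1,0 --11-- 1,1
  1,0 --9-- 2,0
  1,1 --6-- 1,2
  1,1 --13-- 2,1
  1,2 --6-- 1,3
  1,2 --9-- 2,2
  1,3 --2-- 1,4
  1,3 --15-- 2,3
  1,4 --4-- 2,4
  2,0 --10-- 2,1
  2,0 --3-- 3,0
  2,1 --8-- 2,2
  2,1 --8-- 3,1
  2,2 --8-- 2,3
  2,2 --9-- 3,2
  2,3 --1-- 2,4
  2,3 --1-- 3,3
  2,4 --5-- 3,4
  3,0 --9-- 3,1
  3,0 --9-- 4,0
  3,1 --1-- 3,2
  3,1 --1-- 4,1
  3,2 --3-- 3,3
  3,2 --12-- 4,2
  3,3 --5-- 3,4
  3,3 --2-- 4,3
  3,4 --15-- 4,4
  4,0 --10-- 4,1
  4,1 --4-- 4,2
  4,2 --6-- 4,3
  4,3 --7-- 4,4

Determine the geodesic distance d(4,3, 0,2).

Shortest path: 4,3 → 3,3 → 2,3 → 2,4 → 1,4 → 1,3 → 1,2 → 0,2, total weight = 19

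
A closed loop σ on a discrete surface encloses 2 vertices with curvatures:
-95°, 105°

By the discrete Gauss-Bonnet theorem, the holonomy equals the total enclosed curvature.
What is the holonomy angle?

Holonomy = total enclosed curvature = (-95°) + 105° = 10°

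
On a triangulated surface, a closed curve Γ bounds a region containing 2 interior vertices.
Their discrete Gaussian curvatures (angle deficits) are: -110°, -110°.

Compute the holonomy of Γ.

Holonomy = total enclosed curvature = (-110°) + (-110°) = -220°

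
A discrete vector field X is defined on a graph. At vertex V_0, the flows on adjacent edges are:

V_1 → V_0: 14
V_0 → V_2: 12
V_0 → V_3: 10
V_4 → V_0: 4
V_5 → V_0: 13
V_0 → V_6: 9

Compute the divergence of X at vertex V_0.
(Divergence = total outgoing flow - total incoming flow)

Divergence = sum of outgoing flows = (-14) + 12 + 10 + (-4) + (-13) + 9 = 0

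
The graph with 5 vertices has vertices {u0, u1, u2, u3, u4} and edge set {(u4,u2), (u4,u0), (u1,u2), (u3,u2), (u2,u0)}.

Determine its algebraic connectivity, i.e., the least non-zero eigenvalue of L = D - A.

Degrees: deg(u0) = 2, deg(u1) = 1, deg(u2) = 4, deg(u3) = 1, deg(u4) = 2.
L = D − A with rows/columns ordered (u0, u1, u2, u3, u4):
  [ 2,  0, -1,  0, -1]
  [ 0,  1, -1,  0,  0]
  [-1, -1,  4, -1, -1]
  [ 0,  0, -1,  1,  0]
  [-1,  0, -1,  0,  2]
Characteristic polynomial: det(λI − L) = λ(λ − 1)²(λ − 3)(λ − 5).
Roots: λ = 0; (λ − 1) = 0 ⇒ λ = 1 (multiplicity 2); (λ − 3) = 0 ⇒ λ = 3; (λ − 5) = 0 ⇒ λ = 5.
(Check: the roots sum (with multiplicity) to 10, matching trace L = Σdeg = 2·5 = 10.)
Laplacian eigenvalues: [0.0, 1.0, 1.0, 3.0, 5.0]. Algebraic connectivity (smallest non-zero eigenvalue) = 1.0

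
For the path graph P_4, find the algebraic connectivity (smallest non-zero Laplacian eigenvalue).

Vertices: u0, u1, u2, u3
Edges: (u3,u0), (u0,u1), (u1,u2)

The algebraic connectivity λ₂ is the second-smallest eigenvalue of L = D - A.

The path graph P_n has Laplacian eigenvalues λ_k = 2 − 2cos(kπ/n), k = 0, 1, …, n−1. Here n = 4:
k=0: 2 − 2cos(0) = 0.0; k=1: 2 − 2cos(π/4) = 0.5858; k=2: 2 − 2cos(π/2) = 2.0; k=3: 2 − 2cos(3π/4) = 3.4142.
Laplacian eigenvalues: [0.0, 0.5858, 2.0, 3.4142]. Algebraic connectivity (smallest non-zero eigenvalue) = 0.5858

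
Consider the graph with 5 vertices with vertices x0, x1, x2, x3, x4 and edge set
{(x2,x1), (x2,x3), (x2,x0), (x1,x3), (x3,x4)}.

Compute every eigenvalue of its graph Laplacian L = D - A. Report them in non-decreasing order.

Degrees: deg(x0) = 1, deg(x1) = 2, deg(x2) = 3, deg(x3) = 3, deg(x4) = 1.
L = D − A with rows/columns ordered (x0, x1, x2, x3, x4):
  [ 1,  0, -1,  0,  0]
  [ 0,  2, -1, -1,  0]
  [-1, -1,  3, -1,  0]
  [ 0, -1, -1,  3, -1]
  [ 0,  0,  0, -1,  1]
Characteristic polynomial: det(λI − L) = λ(λ² − 5λ + 3)(λ² − 5λ + 5).
Roots: λ = 0; (λ² − 5λ + 3) = 0 ⇒ λ = (5 ± √13)/2 ≈ 0.6972, 4.3028; (λ² − 5λ + 5) = 0 ⇒ λ = (5 ± √5)/2 ≈ 1.382, 3.618.
(Check: the roots sum (with multiplicity) to 10, matching trace L = Σdeg = 2·5 = 10.)
Laplacian eigenvalues (increasing order): [0.0, 0.6972, 1.382, 3.618, 4.3028]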